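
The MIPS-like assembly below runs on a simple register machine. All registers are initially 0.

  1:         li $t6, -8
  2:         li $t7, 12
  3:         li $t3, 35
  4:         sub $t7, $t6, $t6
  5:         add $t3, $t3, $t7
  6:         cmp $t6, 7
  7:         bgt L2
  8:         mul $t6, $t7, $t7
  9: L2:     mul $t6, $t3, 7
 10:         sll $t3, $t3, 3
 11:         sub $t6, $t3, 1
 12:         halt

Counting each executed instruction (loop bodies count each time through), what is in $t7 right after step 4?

0

li $t6, -8 → $t6=-8
li $t7, 12 → $t7=12
li $t3, 35 → $t3=35
sub $t7, $t6, $t6 → $t7=(-8)-(-8)=0
After step 4: $t7 = 0.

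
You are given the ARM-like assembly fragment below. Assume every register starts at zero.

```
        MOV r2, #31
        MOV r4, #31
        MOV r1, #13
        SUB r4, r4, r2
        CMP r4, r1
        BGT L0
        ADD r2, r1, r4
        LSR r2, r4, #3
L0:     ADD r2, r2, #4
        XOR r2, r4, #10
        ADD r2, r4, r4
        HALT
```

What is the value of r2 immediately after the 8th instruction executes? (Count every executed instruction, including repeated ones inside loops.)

0

r2=31
r4=31
r1=13
r4=31-31=0
CMP r4, r1  (cmp 0,13)
BGT L0: not taken
r2=13+0=13
r2=0>>3=0
After step 8: r2 = 0.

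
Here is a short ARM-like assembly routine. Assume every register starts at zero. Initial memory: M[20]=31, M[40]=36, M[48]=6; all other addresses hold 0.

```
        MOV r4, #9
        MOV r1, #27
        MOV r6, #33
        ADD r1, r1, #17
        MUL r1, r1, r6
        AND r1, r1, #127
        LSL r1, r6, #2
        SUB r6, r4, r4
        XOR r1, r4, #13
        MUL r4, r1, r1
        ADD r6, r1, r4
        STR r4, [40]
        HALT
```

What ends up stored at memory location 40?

MOV r4, #9 → r4=9
MOV r1, #27 → r1=27
MOV r6, #33 → r6=33
ADD r1, r1, #17 → r1=27+17=44
MUL r1, r1, r6 → r1=44*33=1452
AND r1, r1, #127 → r1=1452&127=44
LSL r1, r6, #2 → r1=33<<2=132
SUB r6, r4, r4 → r6=9-9=0
XOR r1, r4, #13 → r1=9^13=4
MUL r4, r1, r1 → r4=4*4=16
ADD r6, r1, r4 → r6=4+16=20
STR r4, [40] → M[40]=16
halt.

16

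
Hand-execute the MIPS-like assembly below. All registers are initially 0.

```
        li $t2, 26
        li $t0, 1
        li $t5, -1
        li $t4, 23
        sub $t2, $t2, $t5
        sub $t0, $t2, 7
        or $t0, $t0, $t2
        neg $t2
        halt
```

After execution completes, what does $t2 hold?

after li $t2, 26: $t2=26
after li $t0, 1: $t0=1
after li $t5, -1: $t5=-1
after li $t4, 23: $t4=23
after sub $t2, $t2, $t5: $t2=26-(-1)=27
after sub $t0, $t2, 7: $t0=27-7=20
after or $t0, $t0, $t2: $t0=20|27=31
after neg $t2: $t2=-(27)=-27
halt.

-27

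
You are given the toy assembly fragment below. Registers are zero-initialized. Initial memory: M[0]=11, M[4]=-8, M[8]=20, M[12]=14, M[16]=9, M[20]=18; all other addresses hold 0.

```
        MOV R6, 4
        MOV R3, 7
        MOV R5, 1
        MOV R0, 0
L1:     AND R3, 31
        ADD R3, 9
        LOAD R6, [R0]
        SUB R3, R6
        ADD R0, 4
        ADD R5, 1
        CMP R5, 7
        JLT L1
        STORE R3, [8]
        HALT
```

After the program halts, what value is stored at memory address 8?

MOV R6, 4 → R6=4
MOV R3, 7 → R3=7
MOV R5, 1 → R5=1
MOV R0, 0 → R0=0
AND R3, 31 → R3=7&31=7
ADD R3, 9 → R3=7+9=16
LOAD R6, [R0] → R6=M[0]=11
SUB R3, R6 → R3=16-11=5
ADD R0, 4 → R0=0+4=4
ADD R5, 1 → R5=1+1=2
CMP R5, 7  (cmp 2,7)
JLT L1: taken
AND R3, 31 → R3=5&31=5
ADD R3, 9 → R3=5+9=14
LOAD R6, [R0] → R6=M[4]=-8
SUB R3, R6 → R3=14-(-8)=22
ADD R0, 4 → R0=4+4=8
ADD R5, 1 → R5=2+1=3
CMP R5, 7  (cmp 3,7)
JLT L1: taken
AND R3, 31 → R3=22&31=22
ADD R3, 9 → R3=22+9=31
LOAD R6, [R0] → R6=M[8]=20
SUB R3, R6 → R3=31-20=11
ADD R0, 4 → R0=8+4=12
ADD R5, 1 → R5=3+1=4
CMP R5, 7  (cmp 4,7)
JLT L1: taken
AND R3, 31 → R3=11&31=11
ADD R3, 9 → R3=11+9=20
LOAD R6, [R0] → R6=M[12]=14
SUB R3, R6 → R3=20-14=6
ADD R0, 4 → R0=12+4=16
ADD R5, 1 → R5=4+1=5
CMP R5, 7  (cmp 5,7)
JLT L1: taken
AND R3, 31 → R3=6&31=6
ADD R3, 9 → R3=6+9=15
LOAD R6, [R0] → R6=M[16]=9
SUB R3, R6 → R3=15-9=6
ADD R0, 4 → R0=16+4=20
ADD R5, 1 → R5=5+1=6
CMP R5, 7  (cmp 6,7)
JLT L1: taken
AND R3, 31 → R3=6&31=6
ADD R3, 9 → R3=6+9=15
LOAD R6, [R0] → R6=M[20]=18
SUB R3, R6 → R3=15-18=-3
ADD R0, 4 → R0=20+4=24
ADD R5, 1 → R5=6+1=7
CMP R5, 7  (cmp 7,7)
JLT L1: not taken
STORE R3, [8] → M[8]=-3
halt.

-3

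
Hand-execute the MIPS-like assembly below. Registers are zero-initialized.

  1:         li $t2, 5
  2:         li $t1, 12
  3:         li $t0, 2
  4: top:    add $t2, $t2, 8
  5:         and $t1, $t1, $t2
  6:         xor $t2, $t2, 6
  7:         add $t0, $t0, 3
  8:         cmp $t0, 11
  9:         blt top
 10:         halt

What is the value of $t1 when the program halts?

$t2=5
$t1=12
$t0=2
$t2=5+8=13
$t1=12&13=12
$t2=13^6=11
$t0=2+3=5
cmp $t0, 11  (cmp 5,11)
blt top: taken
$t2=11+8=19
$t1=12&19=0
$t2=19^6=21
$t0=5+3=8
cmp $t0, 11  (cmp 8,11)
blt top: taken
$t2=21+8=29
$t1=0&29=0
$t2=29^6=27
$t0=8+3=11
cmp $t0, 11  (cmp 11,11)
blt top: not taken
halt.

0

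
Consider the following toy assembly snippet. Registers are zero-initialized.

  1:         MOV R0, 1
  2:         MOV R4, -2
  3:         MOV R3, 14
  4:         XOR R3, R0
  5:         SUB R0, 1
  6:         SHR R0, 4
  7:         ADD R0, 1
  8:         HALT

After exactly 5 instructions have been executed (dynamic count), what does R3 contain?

15

R0=1
R4=-2
R3=14
R3=14^1=15
R0=1-1=0
After step 5: R3 = 15.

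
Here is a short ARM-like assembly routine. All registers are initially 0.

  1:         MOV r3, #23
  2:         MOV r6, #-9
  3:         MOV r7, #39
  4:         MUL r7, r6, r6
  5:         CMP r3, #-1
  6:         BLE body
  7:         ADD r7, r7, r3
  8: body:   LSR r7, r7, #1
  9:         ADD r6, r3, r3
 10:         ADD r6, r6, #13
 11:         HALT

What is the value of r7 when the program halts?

MOV r3, #23 → r3=23
MOV r6, #-9 → r6=-9
MOV r7, #39 → r7=39
MUL r7, r6, r6 → r7=(-9)*(-9)=81
CMP r3, #-1  (cmp 23,-1)
BLE body: not taken
ADD r7, r7, r3 → r7=81+23=104
LSR r7, r7, #1 → r7=104>>1=52
ADD r6, r3, r3 → r6=23+23=46
ADD r6, r6, #13 → r6=46+13=59
halt.

52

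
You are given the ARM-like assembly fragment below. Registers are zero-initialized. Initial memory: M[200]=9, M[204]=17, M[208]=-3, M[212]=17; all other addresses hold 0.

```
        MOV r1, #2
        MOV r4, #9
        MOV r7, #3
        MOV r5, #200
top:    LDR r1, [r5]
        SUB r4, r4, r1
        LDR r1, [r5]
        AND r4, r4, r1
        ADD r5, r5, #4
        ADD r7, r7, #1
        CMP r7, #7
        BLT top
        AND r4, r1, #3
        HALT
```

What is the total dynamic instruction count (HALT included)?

38

after MOV r1, #2: r1=2
after MOV r4, #9: r4=9
after MOV r7, #3: r7=3
after MOV r5, #200: r5=200
after LDR r1, [r5]: r1=M[200]=9
after SUB r4, r4, r1: r4=9-9=0
after LDR r1, [r5]: r1=M[200]=9
after AND r4, r4, r1: r4=0&9=0
after ADD r5, r5, #4: r5=200+4=204
after ADD r7, r7, #1: r7=3+1=4
CMP r7, #7  (cmp 4,7)
BLT top: taken
after LDR r1, [r5]: r1=M[204]=17
after SUB r4, r4, r1: r4=0-17=-17
after LDR r1, [r5]: r1=M[204]=17
after AND r4, r4, r1: r4=(-17)&17=1
after ADD r5, r5, #4: r5=204+4=208
after ADD r7, r7, #1: r7=4+1=5
CMP r7, #7  (cmp 5,7)
BLT top: taken
after LDR r1, [r5]: r1=M[208]=-3
after SUB r4, r4, r1: r4=1-(-3)=4
after LDR r1, [r5]: r1=M[208]=-3
after AND r4, r4, r1: r4=4&(-3)=4
after ADD r5, r5, #4: r5=208+4=212
after ADD r7, r7, #1: r7=5+1=6
CMP r7, #7  (cmp 6,7)
BLT top: taken
after LDR r1, [r5]: r1=M[212]=17
after SUB r4, r4, r1: r4=4-17=-13
after LDR r1, [r5]: r1=M[212]=17
after AND r4, r4, r1: r4=(-13)&17=17
after ADD r5, r5, #4: r5=212+4=216
after ADD r7, r7, #1: r7=6+1=7
CMP r7, #7  (cmp 7,7)
BLT top: not taken
after AND r4, r1, #3: r4=17&3=1
halt.
Total executed instructions: 38.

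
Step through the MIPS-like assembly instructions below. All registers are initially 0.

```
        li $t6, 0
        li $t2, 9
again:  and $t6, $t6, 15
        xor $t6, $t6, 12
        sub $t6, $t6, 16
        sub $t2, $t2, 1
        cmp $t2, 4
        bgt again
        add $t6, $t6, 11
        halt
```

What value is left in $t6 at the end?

li $t6, 0 → $t6=0
li $t2, 9 → $t2=9
and $t6, $t6, 15 → $t6=0&15=0
xor $t6, $t6, 12 → $t6=0^12=12
sub $t6, $t6, 16 → $t6=12-16=-4
sub $t2, $t2, 1 → $t2=9-1=8
cmp $t2, 4  (cmp 8,4)
bgt again: taken
and $t6, $t6, 15 → $t6=(-4)&15=12
xor $t6, $t6, 12 → $t6=12^12=0
sub $t6, $t6, 16 → $t6=0-16=-16
sub $t2, $t2, 1 → $t2=8-1=7
cmp $t2, 4  (cmp 7,4)
bgt again: taken
and $t6, $t6, 15 → $t6=(-16)&15=0
xor $t6, $t6, 12 → $t6=0^12=12
sub $t6, $t6, 16 → $t6=12-16=-4
sub $t2, $t2, 1 → $t2=7-1=6
cmp $t2, 4  (cmp 6,4)
bgt again: taken
and $t6, $t6, 15 → $t6=(-4)&15=12
xor $t6, $t6, 12 → $t6=12^12=0
sub $t6, $t6, 16 → $t6=0-16=-16
sub $t2, $t2, 1 → $t2=6-1=5
cmp $t2, 4  (cmp 5,4)
bgt again: taken
and $t6, $t6, 15 → $t6=(-16)&15=0
xor $t6, $t6, 12 → $t6=0^12=12
sub $t6, $t6, 16 → $t6=12-16=-4
sub $t2, $t2, 1 → $t2=5-1=4
cmp $t2, 4  (cmp 4,4)
bgt again: not taken
add $t6, $t6, 11 → $t6=(-4)+11=7
halt.

7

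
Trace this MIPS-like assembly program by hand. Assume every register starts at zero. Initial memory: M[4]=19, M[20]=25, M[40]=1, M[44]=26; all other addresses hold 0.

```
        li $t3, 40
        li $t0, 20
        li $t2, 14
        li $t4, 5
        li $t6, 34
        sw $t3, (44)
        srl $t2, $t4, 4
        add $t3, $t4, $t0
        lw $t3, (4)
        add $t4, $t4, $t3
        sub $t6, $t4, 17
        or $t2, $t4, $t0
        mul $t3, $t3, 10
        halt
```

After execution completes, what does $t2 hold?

28

after li $t3, 40: $t3=40
after li $t0, 20: $t0=20
after li $t2, 14: $t2=14
after li $t4, 5: $t4=5
after li $t6, 34: $t6=34
sw $t3, (44) → M[44]=40
after srl $t2, $t4, 4: $t2=5>>4=0
after add $t3, $t4, $t0: $t3=5+20=25
after lw $t3, (4): $t3=M[4]=19
after add $t4, $t4, $t3: $t4=5+19=24
after sub $t6, $t4, 17: $t6=24-17=7
after or $t2, $t4, $t0: $t2=24|20=28
after mul $t3, $t3, 10: $t3=19*10=190
halt.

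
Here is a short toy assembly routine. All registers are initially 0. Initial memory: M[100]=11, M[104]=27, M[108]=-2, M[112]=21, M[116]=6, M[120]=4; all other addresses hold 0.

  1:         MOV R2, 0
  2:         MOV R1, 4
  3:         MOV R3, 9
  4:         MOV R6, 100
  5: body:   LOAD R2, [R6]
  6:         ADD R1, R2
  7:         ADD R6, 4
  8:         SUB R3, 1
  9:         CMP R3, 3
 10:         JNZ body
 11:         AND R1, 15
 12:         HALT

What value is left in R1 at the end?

after MOV R2, 0: R2=0
after MOV R1, 4: R1=4
after MOV R3, 9: R3=9
after MOV R6, 100: R6=100
after LOAD R2, [R6]: R2=M[100]=11
after ADD R1, R2: R1=4+11=15
after ADD R6, 4: R6=100+4=104
after SUB R3, 1: R3=9-1=8
CMP R3, 3  (cmp 8,3)
JNZ body: taken
after LOAD R2, [R6]: R2=M[104]=27
after ADD R1, R2: R1=15+27=42
after ADD R6, 4: R6=104+4=108
after SUB R3, 1: R3=8-1=7
CMP R3, 3  (cmp 7,3)
JNZ body: taken
after LOAD R2, [R6]: R2=M[108]=-2
after ADD R1, R2: R1=42+(-2)=40
after ADD R6, 4: R6=108+4=112
after SUB R3, 1: R3=7-1=6
CMP R3, 3  (cmp 6,3)
JNZ body: taken
after LOAD R2, [R6]: R2=M[112]=21
after ADD R1, R2: R1=40+21=61
after ADD R6, 4: R6=112+4=116
after SUB R3, 1: R3=6-1=5
CMP R3, 3  (cmp 5,3)
JNZ body: taken
after LOAD R2, [R6]: R2=M[116]=6
after ADD R1, R2: R1=61+6=67
after ADD R6, 4: R6=116+4=120
after SUB R3, 1: R3=5-1=4
CMP R3, 3  (cmp 4,3)
JNZ body: taken
after LOAD R2, [R6]: R2=M[120]=4
after ADD R1, R2: R1=67+4=71
after ADD R6, 4: R6=120+4=124
after SUB R3, 1: R3=4-1=3
CMP R3, 3  (cmp 3,3)
JNZ body: not taken
after AND R1, 15: R1=71&15=7
halt.

7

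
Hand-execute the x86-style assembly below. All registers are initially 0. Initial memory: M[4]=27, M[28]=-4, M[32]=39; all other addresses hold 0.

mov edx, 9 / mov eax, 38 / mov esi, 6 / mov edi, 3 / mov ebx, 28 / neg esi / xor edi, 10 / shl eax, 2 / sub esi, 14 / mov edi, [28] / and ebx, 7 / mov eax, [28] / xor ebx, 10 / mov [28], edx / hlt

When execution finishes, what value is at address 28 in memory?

after mov edx, 9: edx=9
after mov eax, 38: eax=38
after mov esi, 6: esi=6
after mov edi, 3: edi=3
after mov ebx, 28: ebx=28
after neg esi: esi=-(6)=-6
after xor edi, 10: edi=3^10=9
after shl eax, 2: eax=38<<2=152
after sub esi, 14: esi=(-6)-14=-20
after mov edi, [28]: edi=M[28]=-4
after and ebx, 7: ebx=28&7=4
after mov eax, [28]: eax=M[28]=-4
after xor ebx, 10: ebx=4^10=14
mov [28], edx → M[28]=9
halt.

9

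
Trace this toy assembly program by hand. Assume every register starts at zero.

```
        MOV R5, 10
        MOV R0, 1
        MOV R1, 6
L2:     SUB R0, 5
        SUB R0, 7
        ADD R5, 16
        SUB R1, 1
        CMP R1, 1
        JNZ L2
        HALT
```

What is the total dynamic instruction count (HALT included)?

34

MOV R5, 10 → R5=10
MOV R0, 1 → R0=1
MOV R1, 6 → R1=6
SUB R0, 5 → R0=1-5=-4
SUB R0, 7 → R0=(-4)-7=-11
ADD R5, 16 → R5=10+16=26
SUB R1, 1 → R1=6-1=5
CMP R1, 1  (cmp 5,1)
JNZ L2: taken
SUB R0, 5 → R0=(-11)-5=-16
SUB R0, 7 → R0=(-16)-7=-23
ADD R5, 16 → R5=26+16=42
SUB R1, 1 → R1=5-1=4
CMP R1, 1  (cmp 4,1)
JNZ L2: taken
SUB R0, 5 → R0=(-23)-5=-28
SUB R0, 7 → R0=(-28)-7=-35
ADD R5, 16 → R5=42+16=58
SUB R1, 1 → R1=4-1=3
CMP R1, 1  (cmp 3,1)
JNZ L2: taken
SUB R0, 5 → R0=(-35)-5=-40
SUB R0, 7 → R0=(-40)-7=-47
ADD R5, 16 → R5=58+16=74
SUB R1, 1 → R1=3-1=2
CMP R1, 1  (cmp 2,1)
JNZ L2: taken
SUB R0, 5 → R0=(-47)-5=-52
SUB R0, 7 → R0=(-52)-7=-59
ADD R5, 16 → R5=74+16=90
SUB R1, 1 → R1=2-1=1
CMP R1, 1  (cmp 1,1)
JNZ L2: not taken
halt.
Total executed instructions: 34.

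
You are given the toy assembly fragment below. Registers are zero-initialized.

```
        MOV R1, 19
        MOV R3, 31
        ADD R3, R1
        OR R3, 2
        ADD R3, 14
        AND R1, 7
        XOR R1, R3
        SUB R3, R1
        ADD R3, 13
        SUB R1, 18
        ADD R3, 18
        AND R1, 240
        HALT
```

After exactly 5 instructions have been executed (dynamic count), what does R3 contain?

R1=19
R3=31
R3=31+19=50
R3=50|2=50
R3=50+14=64
After step 5: R3 = 64.

64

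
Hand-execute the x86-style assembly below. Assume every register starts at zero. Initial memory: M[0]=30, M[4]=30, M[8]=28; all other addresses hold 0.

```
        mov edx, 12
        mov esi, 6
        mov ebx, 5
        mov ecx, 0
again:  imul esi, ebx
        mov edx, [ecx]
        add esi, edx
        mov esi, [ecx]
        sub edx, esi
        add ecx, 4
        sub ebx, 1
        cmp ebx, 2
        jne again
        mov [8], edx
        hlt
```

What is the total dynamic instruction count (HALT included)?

mov edx, 12 → edx=12
mov esi, 6 → esi=6
mov ebx, 5 → ebx=5
mov ecx, 0 → ecx=0
imul esi, ebx → esi=6*5=30
mov edx, [ecx] → edx=M[0]=30
add esi, edx → esi=30+30=60
mov esi, [ecx] → esi=M[0]=30
sub edx, esi → edx=30-30=0
add ecx, 4 → ecx=0+4=4
sub ebx, 1 → ebx=5-1=4
cmp ebx, 2  (cmp 4,2)
jne again: taken
imul esi, ebx → esi=30*4=120
mov edx, [ecx] → edx=M[4]=30
add esi, edx → esi=120+30=150
mov esi, [ecx] → esi=M[4]=30
sub edx, esi → edx=30-30=0
add ecx, 4 → ecx=4+4=8
sub ebx, 1 → ebx=4-1=3
cmp ebx, 2  (cmp 3,2)
jne again: taken
imul esi, ebx → esi=30*3=90
mov edx, [ecx] → edx=M[8]=28
add esi, edx → esi=90+28=118
mov esi, [ecx] → esi=M[8]=28
sub edx, esi → edx=28-28=0
add ecx, 4 → ecx=8+4=12
sub ebx, 1 → ebx=3-1=2
cmp ebx, 2  (cmp 2,2)
jne again: not taken
mov [8], edx → M[8]=0
halt.
Total executed instructions: 33.

33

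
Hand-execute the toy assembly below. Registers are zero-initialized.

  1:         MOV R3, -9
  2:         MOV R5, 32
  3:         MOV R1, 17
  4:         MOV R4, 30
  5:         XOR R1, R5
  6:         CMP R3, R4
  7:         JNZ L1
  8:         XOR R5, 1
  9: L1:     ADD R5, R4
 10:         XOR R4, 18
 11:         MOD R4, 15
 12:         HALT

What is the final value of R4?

12

after MOV R3, -9: R3=-9
after MOV R5, 32: R5=32
after MOV R1, 17: R1=17
after MOV R4, 30: R4=30
after XOR R1, R5: R1=17^32=49
CMP R3, R4  (cmp -9,30)
JNZ L1: taken
after ADD R5, R4: R5=32+30=62
after XOR R4, 18: R4=30^18=12
after MOD R4, 15: R4=12%15=12
halt.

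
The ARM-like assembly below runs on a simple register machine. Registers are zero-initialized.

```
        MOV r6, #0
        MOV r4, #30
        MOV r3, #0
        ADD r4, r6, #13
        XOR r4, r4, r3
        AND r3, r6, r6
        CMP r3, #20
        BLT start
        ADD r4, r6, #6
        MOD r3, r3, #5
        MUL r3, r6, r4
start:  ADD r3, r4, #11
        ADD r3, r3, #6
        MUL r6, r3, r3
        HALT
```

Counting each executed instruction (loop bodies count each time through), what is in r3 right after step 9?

24

after MOV r6, #0: r6=0
after MOV r4, #30: r4=30
after MOV r3, #0: r3=0
after ADD r4, r6, #13: r4=0+13=13
after XOR r4, r4, r3: r4=13^0=13
after AND r3, r6, r6: r3=0&0=0
CMP r3, #20  (cmp 0,20)
BLT start: taken
after ADD r3, r4, #11: r3=13+11=24
After step 9: r3 = 24.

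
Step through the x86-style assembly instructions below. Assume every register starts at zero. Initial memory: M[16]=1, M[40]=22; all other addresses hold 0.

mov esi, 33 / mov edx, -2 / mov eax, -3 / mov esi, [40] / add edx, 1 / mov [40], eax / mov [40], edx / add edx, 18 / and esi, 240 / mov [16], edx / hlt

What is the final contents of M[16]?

mov esi, 33 → esi=33
mov edx, -2 → edx=-2
mov eax, -3 → eax=-3
mov esi, [40] → esi=M[40]=22
add edx, 1 → edx=(-2)+1=-1
mov [40], eax → M[40]=-3
mov [40], edx → M[40]=-1
add edx, 18 → edx=(-1)+18=17
and esi, 240 → esi=22&240=16
mov [16], edx → M[16]=17
halt.

17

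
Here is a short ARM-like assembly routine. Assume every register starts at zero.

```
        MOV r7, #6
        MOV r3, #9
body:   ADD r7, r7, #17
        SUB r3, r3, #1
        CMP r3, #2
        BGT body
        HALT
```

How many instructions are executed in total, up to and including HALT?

31

r7=6
r3=9
r7=6+17=23
r3=9-1=8
CMP r3, #2  (cmp 8,2)
BGT body: taken
r7=23+17=40
r3=8-1=7
CMP r3, #2  (cmp 7,2)
BGT body: taken
r7=40+17=57
r3=7-1=6
CMP r3, #2  (cmp 6,2)
BGT body: taken
r7=57+17=74
r3=6-1=5
CMP r3, #2  (cmp 5,2)
BGT body: taken
r7=74+17=91
r3=5-1=4
CMP r3, #2  (cmp 4,2)
BGT body: taken
r7=91+17=108
r3=4-1=3
CMP r3, #2  (cmp 3,2)
BGT body: taken
r7=108+17=125
r3=3-1=2
CMP r3, #2  (cmp 2,2)
BGT body: not taken
halt.
Total executed instructions: 31.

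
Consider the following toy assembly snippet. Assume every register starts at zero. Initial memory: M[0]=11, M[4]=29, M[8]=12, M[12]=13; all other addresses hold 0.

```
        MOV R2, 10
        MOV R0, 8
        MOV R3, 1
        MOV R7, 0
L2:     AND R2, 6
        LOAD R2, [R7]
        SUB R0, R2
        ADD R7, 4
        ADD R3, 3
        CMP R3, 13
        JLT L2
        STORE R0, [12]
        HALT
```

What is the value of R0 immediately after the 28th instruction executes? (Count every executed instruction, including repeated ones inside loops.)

-57

after MOV R2, 10: R2=10
after MOV R0, 8: R0=8
after MOV R3, 1: R3=1
after MOV R7, 0: R7=0
after AND R2, 6: R2=10&6=2
after LOAD R2, [R7]: R2=M[0]=11
after SUB R0, R2: R0=8-11=-3
after ADD R7, 4: R7=0+4=4
after ADD R3, 3: R3=1+3=4
CMP R3, 13  (cmp 4,13)
JLT L2: taken
after AND R2, 6: R2=11&6=2
after LOAD R2, [R7]: R2=M[4]=29
after SUB R0, R2: R0=(-3)-29=-32
after ADD R7, 4: R7=4+4=8
after ADD R3, 3: R3=4+3=7
CMP R3, 13  (cmp 7,13)
JLT L2: taken
after AND R2, 6: R2=29&6=4
after LOAD R2, [R7]: R2=M[8]=12
after SUB R0, R2: R0=(-32)-12=-44
after ADD R7, 4: R7=8+4=12
after ADD R3, 3: R3=7+3=10
CMP R3, 13  (cmp 10,13)
JLT L2: taken
after AND R2, 6: R2=12&6=4
after LOAD R2, [R7]: R2=M[12]=13
after SUB R0, R2: R0=(-44)-13=-57
After step 28: R0 = -57.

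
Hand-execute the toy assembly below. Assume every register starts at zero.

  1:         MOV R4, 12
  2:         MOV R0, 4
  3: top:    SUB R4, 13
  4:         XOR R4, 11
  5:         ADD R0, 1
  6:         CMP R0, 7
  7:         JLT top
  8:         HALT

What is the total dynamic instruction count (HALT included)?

18

MOV R4, 12 → R4=12
MOV R0, 4 → R0=4
SUB R4, 13 → R4=12-13=-1
XOR R4, 11 → R4=(-1)^11=-12
ADD R0, 1 → R0=4+1=5
CMP R0, 7  (cmp 5,7)
JLT top: taken
SUB R4, 13 → R4=(-12)-13=-25
XOR R4, 11 → R4=(-25)^11=-20
ADD R0, 1 → R0=5+1=6
CMP R0, 7  (cmp 6,7)
JLT top: taken
SUB R4, 13 → R4=(-20)-13=-33
XOR R4, 11 → R4=(-33)^11=-44
ADD R0, 1 → R0=6+1=7
CMP R0, 7  (cmp 7,7)
JLT top: not taken
halt.
Total executed instructions: 18.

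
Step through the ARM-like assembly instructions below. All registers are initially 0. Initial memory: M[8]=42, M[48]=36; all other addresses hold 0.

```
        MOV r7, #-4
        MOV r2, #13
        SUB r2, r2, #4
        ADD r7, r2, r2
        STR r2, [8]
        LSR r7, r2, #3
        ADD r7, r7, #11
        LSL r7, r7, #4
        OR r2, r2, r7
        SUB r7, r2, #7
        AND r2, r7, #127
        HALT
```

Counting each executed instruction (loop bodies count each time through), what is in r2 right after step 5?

9

r7=-4
r2=13
r2=13-4=9
r7=9+9=18
STR r2, [8] → M[8]=9
After step 5: r2 = 9.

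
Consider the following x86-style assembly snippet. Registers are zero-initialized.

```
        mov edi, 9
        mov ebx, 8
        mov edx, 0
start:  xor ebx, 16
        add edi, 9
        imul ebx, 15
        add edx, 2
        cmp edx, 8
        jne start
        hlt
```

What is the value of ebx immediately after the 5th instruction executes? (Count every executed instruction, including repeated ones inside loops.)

mov edi, 9 → edi=9
mov ebx, 8 → ebx=8
mov edx, 0 → edx=0
xor ebx, 16 → ebx=8^16=24
add edi, 9 → edi=9+9=18
After step 5: ebx = 24.

24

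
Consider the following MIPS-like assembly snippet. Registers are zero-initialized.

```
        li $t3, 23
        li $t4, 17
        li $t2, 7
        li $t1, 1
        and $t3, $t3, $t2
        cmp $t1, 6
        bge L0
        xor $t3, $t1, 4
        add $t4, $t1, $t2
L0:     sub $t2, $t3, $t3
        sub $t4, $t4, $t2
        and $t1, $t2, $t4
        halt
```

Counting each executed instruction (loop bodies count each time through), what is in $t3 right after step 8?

li $t3, 23 → $t3=23
li $t4, 17 → $t4=17
li $t2, 7 → $t2=7
li $t1, 1 → $t1=1
and $t3, $t3, $t2 → $t3=23&7=7
cmp $t1, 6  (cmp 1,6)
bge L0: not taken
xor $t3, $t1, 4 → $t3=1^4=5
After step 8: $t3 = 5.

5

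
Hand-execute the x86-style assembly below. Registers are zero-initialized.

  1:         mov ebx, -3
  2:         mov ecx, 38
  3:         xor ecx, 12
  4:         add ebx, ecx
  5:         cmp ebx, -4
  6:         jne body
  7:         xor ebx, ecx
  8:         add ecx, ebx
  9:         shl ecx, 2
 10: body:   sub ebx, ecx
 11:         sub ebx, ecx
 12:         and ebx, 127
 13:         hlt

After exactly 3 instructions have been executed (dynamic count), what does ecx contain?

after mov ebx, -3: ebx=-3
after mov ecx, 38: ecx=38
after xor ecx, 12: ecx=38^12=42
After step 3: ecx = 42.

42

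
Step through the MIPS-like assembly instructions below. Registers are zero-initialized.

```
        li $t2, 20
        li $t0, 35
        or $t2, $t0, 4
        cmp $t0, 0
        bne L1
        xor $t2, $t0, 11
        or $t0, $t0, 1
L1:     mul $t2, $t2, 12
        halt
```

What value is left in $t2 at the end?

468

after li $t2, 20: $t2=20
after li $t0, 35: $t0=35
after or $t2, $t0, 4: $t2=35|4=39
cmp $t0, 0  (cmp 35,0)
bne L1: taken
after mul $t2, $t2, 12: $t2=39*12=468
halt.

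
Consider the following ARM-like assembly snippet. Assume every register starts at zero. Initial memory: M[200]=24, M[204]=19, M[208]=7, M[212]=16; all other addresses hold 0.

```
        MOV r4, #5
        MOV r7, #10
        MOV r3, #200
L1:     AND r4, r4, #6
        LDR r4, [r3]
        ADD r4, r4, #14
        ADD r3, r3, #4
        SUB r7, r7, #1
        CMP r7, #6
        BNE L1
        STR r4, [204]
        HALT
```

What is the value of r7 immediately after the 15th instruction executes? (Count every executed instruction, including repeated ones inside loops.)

8

r4=5
r7=10
r3=200
r4=5&6=4
r4=M[200]=24
r4=24+14=38
r3=200+4=204
r7=10-1=9
CMP r7, #6  (cmp 9,6)
BNE L1: taken
r4=38&6=6
r4=M[204]=19
r4=19+14=33
r3=204+4=208
r7=9-1=8
After step 15: r7 = 8.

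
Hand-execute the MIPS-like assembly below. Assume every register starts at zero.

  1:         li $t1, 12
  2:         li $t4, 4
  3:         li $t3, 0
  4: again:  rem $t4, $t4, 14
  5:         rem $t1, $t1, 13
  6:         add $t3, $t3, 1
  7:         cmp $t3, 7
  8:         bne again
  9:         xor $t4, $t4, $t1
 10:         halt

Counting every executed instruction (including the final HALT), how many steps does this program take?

after li $t1, 12: $t1=12
after li $t4, 4: $t4=4
after li $t3, 0: $t3=0
after rem $t4, $t4, 14: $t4=4%14=4
after rem $t1, $t1, 13: $t1=12%13=12
after add $t3, $t3, 1: $t3=0+1=1
cmp $t3, 7  (cmp 1,7)
bne again: taken
after rem $t4, $t4, 14: $t4=4%14=4
after rem $t1, $t1, 13: $t1=12%13=12
after add $t3, $t3, 1: $t3=1+1=2
cmp $t3, 7  (cmp 2,7)
bne again: taken
after rem $t4, $t4, 14: $t4=4%14=4
after rem $t1, $t1, 13: $t1=12%13=12
after add $t3, $t3, 1: $t3=2+1=3
cmp $t3, 7  (cmp 3,7)
bne again: taken
after rem $t4, $t4, 14: $t4=4%14=4
after rem $t1, $t1, 13: $t1=12%13=12
after add $t3, $t3, 1: $t3=3+1=4
cmp $t3, 7  (cmp 4,7)
bne again: taken
after rem $t4, $t4, 14: $t4=4%14=4
after rem $t1, $t1, 13: $t1=12%13=12
after add $t3, $t3, 1: $t3=4+1=5
cmp $t3, 7  (cmp 5,7)
bne again: taken
after rem $t4, $t4, 14: $t4=4%14=4
after rem $t1, $t1, 13: $t1=12%13=12
after add $t3, $t3, 1: $t3=5+1=6
cmp $t3, 7  (cmp 6,7)
bne again: taken
after rem $t4, $t4, 14: $t4=4%14=4
after rem $t1, $t1, 13: $t1=12%13=12
after add $t3, $t3, 1: $t3=6+1=7
cmp $t3, 7  (cmp 7,7)
bne again: not taken
after xor $t4, $t4, $t1: $t4=4^12=8
halt.
Total executed instructions: 40.

40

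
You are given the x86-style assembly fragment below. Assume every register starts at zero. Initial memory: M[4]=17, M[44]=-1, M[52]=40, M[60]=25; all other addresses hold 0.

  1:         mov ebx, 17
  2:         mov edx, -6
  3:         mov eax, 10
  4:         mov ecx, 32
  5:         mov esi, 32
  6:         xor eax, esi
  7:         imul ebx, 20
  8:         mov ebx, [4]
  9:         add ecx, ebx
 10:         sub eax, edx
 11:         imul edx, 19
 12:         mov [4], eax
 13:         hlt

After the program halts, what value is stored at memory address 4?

48

mov ebx, 17 → ebx=17
mov edx, -6 → edx=-6
mov eax, 10 → eax=10
mov ecx, 32 → ecx=32
mov esi, 32 → esi=32
xor eax, esi → eax=10^32=42
imul ebx, 20 → ebx=17*20=340
mov ebx, [4] → ebx=M[4]=17
add ecx, ebx → ecx=32+17=49
sub eax, edx → eax=42-(-6)=48
imul edx, 19 → edx=(-6)*19=-114
mov [4], eax → M[4]=48
halt.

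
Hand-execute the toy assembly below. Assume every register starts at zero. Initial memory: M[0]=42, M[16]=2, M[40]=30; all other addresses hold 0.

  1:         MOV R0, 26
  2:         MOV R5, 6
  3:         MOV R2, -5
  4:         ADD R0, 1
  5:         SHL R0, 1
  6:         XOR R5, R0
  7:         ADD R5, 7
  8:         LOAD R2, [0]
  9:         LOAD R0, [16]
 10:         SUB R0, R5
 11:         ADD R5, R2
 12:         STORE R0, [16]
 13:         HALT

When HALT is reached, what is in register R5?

R0=26
R5=6
R2=-5
R0=26+1=27
R0=27<<1=54
R5=6^54=48
R5=48+7=55
R2=M[0]=42
R0=M[16]=2
R0=2-55=-53
R5=55+42=97
STORE R0, [16] → M[16]=-53
halt.

97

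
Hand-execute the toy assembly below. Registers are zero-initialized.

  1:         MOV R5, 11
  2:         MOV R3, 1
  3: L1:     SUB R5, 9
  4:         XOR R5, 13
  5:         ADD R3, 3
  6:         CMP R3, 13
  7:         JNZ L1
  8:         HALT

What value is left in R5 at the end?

11

after MOV R5, 11: R5=11
after MOV R3, 1: R3=1
after SUB R5, 9: R5=11-9=2
after XOR R5, 13: R5=2^13=15
after ADD R3, 3: R3=1+3=4
CMP R3, 13  (cmp 4,13)
JNZ L1: taken
after SUB R5, 9: R5=15-9=6
after XOR R5, 13: R5=6^13=11
after ADD R3, 3: R3=4+3=7
CMP R3, 13  (cmp 7,13)
JNZ L1: taken
after SUB R5, 9: R5=11-9=2
after XOR R5, 13: R5=2^13=15
after ADD R3, 3: R3=7+3=10
CMP R3, 13  (cmp 10,13)
JNZ L1: taken
after SUB R5, 9: R5=15-9=6
after XOR R5, 13: R5=6^13=11
after ADD R3, 3: R3=10+3=13
CMP R3, 13  (cmp 13,13)
JNZ L1: not taken
halt.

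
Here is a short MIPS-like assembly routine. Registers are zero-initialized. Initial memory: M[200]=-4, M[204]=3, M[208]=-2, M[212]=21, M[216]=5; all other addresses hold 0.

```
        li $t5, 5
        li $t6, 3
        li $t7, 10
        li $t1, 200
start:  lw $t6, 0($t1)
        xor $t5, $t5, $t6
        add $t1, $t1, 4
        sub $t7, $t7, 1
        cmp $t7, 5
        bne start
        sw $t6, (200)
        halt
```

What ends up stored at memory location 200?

li $t5, 5 → $t5=5
li $t6, 3 → $t6=3
li $t7, 10 → $t7=10
li $t1, 200 → $t1=200
lw $t6, 0($t1) → $t6=M[200]=-4
xor $t5, $t5, $t6 → $t5=5^(-4)=-7
add $t1, $t1, 4 → $t1=200+4=204
sub $t7, $t7, 1 → $t7=10-1=9
cmp $t7, 5  (cmp 9,5)
bne start: taken
lw $t6, 0($t1) → $t6=M[204]=3
xor $t5, $t5, $t6 → $t5=(-7)^3=-6
add $t1, $t1, 4 → $t1=204+4=208
sub $t7, $t7, 1 → $t7=9-1=8
cmp $t7, 5  (cmp 8,5)
bne start: taken
lw $t6, 0($t1) → $t6=M[208]=-2
xor $t5, $t5, $t6 → $t5=(-6)^(-2)=4
add $t1, $t1, 4 → $t1=208+4=212
sub $t7, $t7, 1 → $t7=8-1=7
cmp $t7, 5  (cmp 7,5)
bne start: taken
lw $t6, 0($t1) → $t6=M[212]=21
xor $t5, $t5, $t6 → $t5=4^21=17
add $t1, $t1, 4 → $t1=212+4=216
sub $t7, $t7, 1 → $t7=7-1=6
cmp $t7, 5  (cmp 6,5)
bne start: taken
lw $t6, 0($t1) → $t6=M[216]=5
xor $t5, $t5, $t6 → $t5=17^5=20
add $t1, $t1, 4 → $t1=216+4=220
sub $t7, $t7, 1 → $t7=6-1=5
cmp $t7, 5  (cmp 5,5)
bne start: not taken
sw $t6, (200) → M[200]=5
halt.

5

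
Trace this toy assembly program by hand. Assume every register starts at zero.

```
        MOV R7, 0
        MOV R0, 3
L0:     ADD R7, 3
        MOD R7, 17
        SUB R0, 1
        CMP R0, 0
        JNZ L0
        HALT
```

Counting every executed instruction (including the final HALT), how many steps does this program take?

R7=0
R0=3
R7=0+3=3
R7=3%17=3
R0=3-1=2
CMP R0, 0  (cmp 2,0)
JNZ L0: taken
R7=3+3=6
R7=6%17=6
R0=2-1=1
CMP R0, 0  (cmp 1,0)
JNZ L0: taken
R7=6+3=9
R7=9%17=9
R0=1-1=0
CMP R0, 0  (cmp 0,0)
JNZ L0: not taken
halt.
Total executed instructions: 18.

18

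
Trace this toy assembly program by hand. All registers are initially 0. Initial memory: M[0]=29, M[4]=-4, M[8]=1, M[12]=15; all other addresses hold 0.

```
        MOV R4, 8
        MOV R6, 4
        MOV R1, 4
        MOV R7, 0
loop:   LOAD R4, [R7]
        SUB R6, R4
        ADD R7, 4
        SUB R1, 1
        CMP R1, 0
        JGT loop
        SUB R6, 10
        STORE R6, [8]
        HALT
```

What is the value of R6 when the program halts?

-47

MOV R4, 8 → R4=8
MOV R6, 4 → R6=4
MOV R1, 4 → R1=4
MOV R7, 0 → R7=0
LOAD R4, [R7] → R4=M[0]=29
SUB R6, R4 → R6=4-29=-25
ADD R7, 4 → R7=0+4=4
SUB R1, 1 → R1=4-1=3
CMP R1, 0  (cmp 3,0)
JGT loop: taken
LOAD R4, [R7] → R4=M[4]=-4
SUB R6, R4 → R6=(-25)-(-4)=-21
ADD R7, 4 → R7=4+4=8
SUB R1, 1 → R1=3-1=2
CMP R1, 0  (cmp 2,0)
JGT loop: taken
LOAD R4, [R7] → R4=M[8]=1
SUB R6, R4 → R6=(-21)-1=-22
ADD R7, 4 → R7=8+4=12
SUB R1, 1 → R1=2-1=1
CMP R1, 0  (cmp 1,0)
JGT loop: taken
LOAD R4, [R7] → R4=M[12]=15
SUB R6, R4 → R6=(-22)-15=-37
ADD R7, 4 → R7=12+4=16
SUB R1, 1 → R1=1-1=0
CMP R1, 0  (cmp 0,0)
JGT loop: not taken
SUB R6, 10 → R6=(-37)-10=-47
STORE R6, [8] → M[8]=-47
halt.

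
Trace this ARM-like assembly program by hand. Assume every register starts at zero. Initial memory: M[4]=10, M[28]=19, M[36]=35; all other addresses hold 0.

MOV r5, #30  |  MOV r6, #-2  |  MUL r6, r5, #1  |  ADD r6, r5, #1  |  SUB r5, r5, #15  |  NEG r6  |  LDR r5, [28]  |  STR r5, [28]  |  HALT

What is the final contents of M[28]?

r5=30
r6=-2
r6=30*1=30
r6=30+1=31
r5=30-15=15
r6=-(31)=-31
r5=M[28]=19
STR r5, [28] → M[28]=19
halt.

19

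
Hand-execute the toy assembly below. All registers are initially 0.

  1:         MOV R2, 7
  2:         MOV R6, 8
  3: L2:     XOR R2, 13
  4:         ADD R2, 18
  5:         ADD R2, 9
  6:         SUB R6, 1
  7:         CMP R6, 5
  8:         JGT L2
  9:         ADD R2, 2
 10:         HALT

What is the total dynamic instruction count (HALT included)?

22

MOV R2, 7 → R2=7
MOV R6, 8 → R6=8
XOR R2, 13 → R2=7^13=10
ADD R2, 18 → R2=10+18=28
ADD R2, 9 → R2=28+9=37
SUB R6, 1 → R6=8-1=7
CMP R6, 5  (cmp 7,5)
JGT L2: taken
XOR R2, 13 → R2=37^13=40
ADD R2, 18 → R2=40+18=58
ADD R2, 9 → R2=58+9=67
SUB R6, 1 → R6=7-1=6
CMP R6, 5  (cmp 6,5)
JGT L2: taken
XOR R2, 13 → R2=67^13=78
ADD R2, 18 → R2=78+18=96
ADD R2, 9 → R2=96+9=105
SUB R6, 1 → R6=6-1=5
CMP R6, 5  (cmp 5,5)
JGT L2: not taken
ADD R2, 2 → R2=105+2=107
halt.
Total executed instructions: 22.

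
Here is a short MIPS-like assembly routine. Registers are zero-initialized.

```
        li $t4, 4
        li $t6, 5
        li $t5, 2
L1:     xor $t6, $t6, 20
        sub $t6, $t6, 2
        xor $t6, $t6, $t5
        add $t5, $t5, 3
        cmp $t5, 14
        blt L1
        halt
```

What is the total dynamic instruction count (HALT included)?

after li $t4, 4: $t4=4
after li $t6, 5: $t6=5
after li $t5, 2: $t5=2
after xor $t6, $t6, 20: $t6=5^20=17
after sub $t6, $t6, 2: $t6=17-2=15
after xor $t6, $t6, $t5: $t6=15^2=13
after add $t5, $t5, 3: $t5=2+3=5
cmp $t5, 14  (cmp 5,14)
blt L1: taken
after xor $t6, $t6, 20: $t6=13^20=25
after sub $t6, $t6, 2: $t6=25-2=23
after xor $t6, $t6, $t5: $t6=23^5=18
after add $t5, $t5, 3: $t5=5+3=8
cmp $t5, 14  (cmp 8,14)
blt L1: taken
after xor $t6, $t6, 20: $t6=18^20=6
after sub $t6, $t6, 2: $t6=6-2=4
after xor $t6, $t6, $t5: $t6=4^8=12
after add $t5, $t5, 3: $t5=8+3=11
cmp $t5, 14  (cmp 11,14)
blt L1: taken
after xor $t6, $t6, 20: $t6=12^20=24
after sub $t6, $t6, 2: $t6=24-2=22
after xor $t6, $t6, $t5: $t6=22^11=29
after add $t5, $t5, 3: $t5=11+3=14
cmp $t5, 14  (cmp 14,14)
blt L1: not taken
halt.
Total executed instructions: 28.

28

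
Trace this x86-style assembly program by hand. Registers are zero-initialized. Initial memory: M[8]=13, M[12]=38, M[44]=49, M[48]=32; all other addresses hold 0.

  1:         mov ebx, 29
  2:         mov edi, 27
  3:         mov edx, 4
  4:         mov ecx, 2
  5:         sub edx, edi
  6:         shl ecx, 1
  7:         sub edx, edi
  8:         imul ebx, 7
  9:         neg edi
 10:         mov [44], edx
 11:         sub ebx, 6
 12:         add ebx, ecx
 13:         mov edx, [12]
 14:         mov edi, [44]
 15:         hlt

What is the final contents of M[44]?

ebx=29
edi=27
edx=4
ecx=2
edx=4-27=-23
ecx=2<<1=4
edx=(-23)-27=-50
ebx=29*7=203
edi=-(27)=-27
mov [44], edx → M[44]=-50
ebx=203-6=197
ebx=197+4=201
edx=M[12]=38
edi=M[44]=-50
halt.

-50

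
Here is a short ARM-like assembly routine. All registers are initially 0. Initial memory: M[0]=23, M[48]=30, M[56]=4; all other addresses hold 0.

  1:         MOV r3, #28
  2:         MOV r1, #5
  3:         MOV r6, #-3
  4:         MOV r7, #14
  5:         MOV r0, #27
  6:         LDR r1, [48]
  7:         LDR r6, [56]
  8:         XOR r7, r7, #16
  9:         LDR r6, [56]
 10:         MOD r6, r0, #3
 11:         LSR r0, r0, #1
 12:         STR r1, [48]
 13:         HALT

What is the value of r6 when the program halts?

0

MOV r3, #28 → r3=28
MOV r1, #5 → r1=5
MOV r6, #-3 → r6=-3
MOV r7, #14 → r7=14
MOV r0, #27 → r0=27
LDR r1, [48] → r1=M[48]=30
LDR r6, [56] → r6=M[56]=4
XOR r7, r7, #16 → r7=14^16=30
LDR r6, [56] → r6=M[56]=4
MOD r6, r0, #3 → r6=27%3=0
LSR r0, r0, #1 → r0=27>>1=13
STR r1, [48] → M[48]=30
halt.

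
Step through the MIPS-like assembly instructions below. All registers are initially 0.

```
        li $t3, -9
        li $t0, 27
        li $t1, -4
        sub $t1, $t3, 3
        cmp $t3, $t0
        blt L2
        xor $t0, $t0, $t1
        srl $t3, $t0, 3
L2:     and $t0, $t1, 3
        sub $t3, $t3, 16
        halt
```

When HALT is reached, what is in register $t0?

0

after li $t3, -9: $t3=-9
after li $t0, 27: $t0=27
after li $t1, -4: $t1=-4
after sub $t1, $t3, 3: $t1=(-9)-3=-12
cmp $t3, $t0  (cmp -9,27)
blt L2: taken
after and $t0, $t1, 3: $t0=(-12)&3=0
after sub $t3, $t3, 16: $t3=(-9)-16=-25
halt.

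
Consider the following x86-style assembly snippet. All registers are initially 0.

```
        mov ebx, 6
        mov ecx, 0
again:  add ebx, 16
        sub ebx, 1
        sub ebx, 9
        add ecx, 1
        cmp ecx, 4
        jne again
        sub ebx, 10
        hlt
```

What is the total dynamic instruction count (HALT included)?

28

after mov ebx, 6: ebx=6
after mov ecx, 0: ecx=0
after add ebx, 16: ebx=6+16=22
after sub ebx, 1: ebx=22-1=21
after sub ebx, 9: ebx=21-9=12
after add ecx, 1: ecx=0+1=1
cmp ecx, 4  (cmp 1,4)
jne again: taken
after add ebx, 16: ebx=12+16=28
after sub ebx, 1: ebx=28-1=27
after sub ebx, 9: ebx=27-9=18
after add ecx, 1: ecx=1+1=2
cmp ecx, 4  (cmp 2,4)
jne again: taken
after add ebx, 16: ebx=18+16=34
after sub ebx, 1: ebx=34-1=33
after sub ebx, 9: ebx=33-9=24
after add ecx, 1: ecx=2+1=3
cmp ecx, 4  (cmp 3,4)
jne again: taken
after add ebx, 16: ebx=24+16=40
after sub ebx, 1: ebx=40-1=39
after sub ebx, 9: ebx=39-9=30
after add ecx, 1: ecx=3+1=4
cmp ecx, 4  (cmp 4,4)
jne again: not taken
after sub ebx, 10: ebx=30-10=20
halt.
Total executed instructions: 28.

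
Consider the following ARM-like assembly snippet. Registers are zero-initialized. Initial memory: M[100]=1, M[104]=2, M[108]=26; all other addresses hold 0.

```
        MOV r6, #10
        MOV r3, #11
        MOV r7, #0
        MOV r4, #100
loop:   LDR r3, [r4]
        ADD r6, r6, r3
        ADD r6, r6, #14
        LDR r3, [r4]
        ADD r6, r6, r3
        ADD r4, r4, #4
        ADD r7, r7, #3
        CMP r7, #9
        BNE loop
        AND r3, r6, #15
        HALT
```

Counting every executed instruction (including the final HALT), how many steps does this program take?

r6=10
r3=11
r7=0
r4=100
r3=M[100]=1
r6=10+1=11
r6=11+14=25
r3=M[100]=1
r6=25+1=26
r4=100+4=104
r7=0+3=3
CMP r7, #9  (cmp 3,9)
BNE loop: taken
r3=M[104]=2
r6=26+2=28
r6=28+14=42
r3=M[104]=2
r6=42+2=44
r4=104+4=108
r7=3+3=6
CMP r7, #9  (cmp 6,9)
BNE loop: taken
r3=M[108]=26
r6=44+26=70
r6=70+14=84
r3=M[108]=26
r6=84+26=110
r4=108+4=112
r7=6+3=9
CMP r7, #9  (cmp 9,9)
BNE loop: not taken
r3=110&15=14
halt.
Total executed instructions: 33.

33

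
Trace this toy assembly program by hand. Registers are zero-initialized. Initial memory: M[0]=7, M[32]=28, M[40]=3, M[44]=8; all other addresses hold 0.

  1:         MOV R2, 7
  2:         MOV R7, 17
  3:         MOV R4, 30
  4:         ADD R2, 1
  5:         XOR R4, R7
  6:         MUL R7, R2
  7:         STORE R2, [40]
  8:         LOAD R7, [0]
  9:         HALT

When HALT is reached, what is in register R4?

15

R2=7
R7=17
R4=30
R2=7+1=8
R4=30^17=15
R7=17*8=136
STORE R2, [40] → M[40]=8
R7=M[0]=7
halt.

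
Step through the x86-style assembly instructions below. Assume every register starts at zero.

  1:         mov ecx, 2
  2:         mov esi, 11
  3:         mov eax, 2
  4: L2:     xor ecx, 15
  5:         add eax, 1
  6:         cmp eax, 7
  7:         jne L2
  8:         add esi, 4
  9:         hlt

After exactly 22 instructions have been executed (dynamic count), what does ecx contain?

ecx=2
esi=11
eax=2
ecx=2^15=13
eax=2+1=3
cmp eax, 7  (cmp 3,7)
jne L2: taken
ecx=13^15=2
eax=3+1=4
cmp eax, 7  (cmp 4,7)
jne L2: taken
ecx=2^15=13
eax=4+1=5
cmp eax, 7  (cmp 5,7)
jne L2: taken
ecx=13^15=2
eax=5+1=6
cmp eax, 7  (cmp 6,7)
jne L2: taken
ecx=2^15=13
eax=6+1=7
cmp eax, 7  (cmp 7,7)
After step 22: ecx = 13.

13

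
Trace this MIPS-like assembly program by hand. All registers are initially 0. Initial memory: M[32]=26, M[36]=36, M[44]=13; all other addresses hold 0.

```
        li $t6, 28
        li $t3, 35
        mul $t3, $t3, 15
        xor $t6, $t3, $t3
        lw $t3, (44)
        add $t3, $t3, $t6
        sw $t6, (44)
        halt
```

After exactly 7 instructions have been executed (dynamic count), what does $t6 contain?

0

$t6=28
$t3=35
$t3=35*15=525
$t6=525^525=0
$t3=M[44]=13
$t3=13+0=13
sw $t6, (44) → M[44]=0
After step 7: $t6 = 0.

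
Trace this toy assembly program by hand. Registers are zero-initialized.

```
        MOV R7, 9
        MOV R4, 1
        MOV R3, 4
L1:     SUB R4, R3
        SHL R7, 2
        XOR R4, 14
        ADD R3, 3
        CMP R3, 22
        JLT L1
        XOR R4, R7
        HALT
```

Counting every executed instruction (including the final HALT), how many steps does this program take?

41

after MOV R7, 9: R7=9
after MOV R4, 1: R4=1
after MOV R3, 4: R3=4
after SUB R4, R3: R4=1-4=-3
after SHL R7, 2: R7=9<<2=36
after XOR R4, 14: R4=(-3)^14=-13
after ADD R3, 3: R3=4+3=7
CMP R3, 22  (cmp 7,22)
JLT L1: taken
after SUB R4, R3: R4=(-13)-7=-20
after SHL R7, 2: R7=36<<2=144
after XOR R4, 14: R4=(-20)^14=-30
after ADD R3, 3: R3=7+3=10
CMP R3, 22  (cmp 10,22)
JLT L1: taken
after SUB R4, R3: R4=(-30)-10=-40
after SHL R7, 2: R7=144<<2=576
after XOR R4, 14: R4=(-40)^14=-42
after ADD R3, 3: R3=10+3=13
CMP R3, 22  (cmp 13,22)
JLT L1: taken
after SUB R4, R3: R4=(-42)-13=-55
after SHL R7, 2: R7=576<<2=2304
after XOR R4, 14: R4=(-55)^14=-57
after ADD R3, 3: R3=13+3=16
CMP R3, 22  (cmp 16,22)
JLT L1: taken
after SUB R4, R3: R4=(-57)-16=-73
after SHL R7, 2: R7=2304<<2=9216
after XOR R4, 14: R4=(-73)^14=-71
after ADD R3, 3: R3=16+3=19
CMP R3, 22  (cmp 19,22)
JLT L1: taken
after SUB R4, R3: R4=(-71)-19=-90
after SHL R7, 2: R7=9216<<2=36864
after XOR R4, 14: R4=(-90)^14=-88
after ADD R3, 3: R3=19+3=22
CMP R3, 22  (cmp 22,22)
JLT L1: not taken
after XOR R4, R7: R4=(-88)^36864=-36952
halt.
Total executed instructions: 41.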